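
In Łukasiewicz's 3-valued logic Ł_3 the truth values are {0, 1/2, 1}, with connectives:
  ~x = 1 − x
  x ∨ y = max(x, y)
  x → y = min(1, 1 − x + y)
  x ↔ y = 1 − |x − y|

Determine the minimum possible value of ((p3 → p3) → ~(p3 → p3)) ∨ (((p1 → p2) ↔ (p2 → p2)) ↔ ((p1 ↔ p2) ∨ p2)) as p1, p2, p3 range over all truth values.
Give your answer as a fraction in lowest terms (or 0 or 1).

1/2

Take p1 = 0, p2 = 1/2, p3 = 0:
p3 → p3 = 0 → 0 = 1
p3 → p3 = 0 → 0 = 1
~(p3 → p3) = ~1 = 0
(p3 → p3) → ~(p3 → p3) = 1 → 0 = 0
p1 → p2 = 0 → 1/2 = 1
p2 → p2 = 1/2 → 1/2 = 1
(p1 → p2) ↔ (p2 → p2) = 1 ↔ 1 = 1
p1 ↔ p2 = 0 ↔ 1/2 = 1/2
(p1 ↔ p2) ∨ p2 = 1/2 ∨ 1/2 = 1/2
((p1 → p2) ↔ (p2 → p2)) ↔ ((p1 ↔ p2) ∨ p2) = 1 ↔ 1/2 = 1/2
((p3 → p3) → ~(p3 → p3)) ∨ (((p1 → p2) ↔ (p2 → p2)) ↔ ((p1 ↔ p2) ∨ p2)) = 0 ∨ 1/2 = 1/2
No assignment yields a value below 1/2, so this is the minimum.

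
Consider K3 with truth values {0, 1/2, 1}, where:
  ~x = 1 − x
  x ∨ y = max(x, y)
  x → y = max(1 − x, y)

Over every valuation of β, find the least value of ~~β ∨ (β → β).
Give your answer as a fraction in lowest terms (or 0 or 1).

Take β = 1/2:
~β = ~1/2 = 1/2
~~β = ~1/2 = 1/2
β → β = 1/2 → 1/2 = 1/2
~~β ∨ (β → β) = 1/2 ∨ 1/2 = 1/2
No assignment yields a value below 1/2, so this is the minimum.

1/2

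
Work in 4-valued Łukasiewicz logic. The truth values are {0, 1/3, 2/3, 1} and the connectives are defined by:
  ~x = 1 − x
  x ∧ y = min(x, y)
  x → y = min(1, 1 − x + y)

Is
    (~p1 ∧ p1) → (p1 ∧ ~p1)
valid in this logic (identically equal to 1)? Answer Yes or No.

p1 = 0 ↦ 1
p1 = 1/3 ↦ 1
p1 = 2/3 ↦ 1
p1 = 1 ↦ 1
Every assignment gives a value ≥ 1.

Yes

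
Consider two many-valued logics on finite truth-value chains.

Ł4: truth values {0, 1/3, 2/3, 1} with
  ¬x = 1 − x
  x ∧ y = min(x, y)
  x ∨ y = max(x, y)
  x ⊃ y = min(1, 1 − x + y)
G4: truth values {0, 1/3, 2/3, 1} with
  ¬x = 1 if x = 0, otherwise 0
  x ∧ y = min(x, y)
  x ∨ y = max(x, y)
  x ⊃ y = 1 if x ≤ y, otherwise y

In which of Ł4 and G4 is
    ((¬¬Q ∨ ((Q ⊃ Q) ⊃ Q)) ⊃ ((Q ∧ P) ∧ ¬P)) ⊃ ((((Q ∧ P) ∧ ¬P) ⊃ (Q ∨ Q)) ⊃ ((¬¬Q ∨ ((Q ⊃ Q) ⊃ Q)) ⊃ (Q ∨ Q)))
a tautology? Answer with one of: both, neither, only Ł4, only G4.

both

In Ł4: every assignment gives 1 — tautology.
In G4: every assignment gives 1 — tautology.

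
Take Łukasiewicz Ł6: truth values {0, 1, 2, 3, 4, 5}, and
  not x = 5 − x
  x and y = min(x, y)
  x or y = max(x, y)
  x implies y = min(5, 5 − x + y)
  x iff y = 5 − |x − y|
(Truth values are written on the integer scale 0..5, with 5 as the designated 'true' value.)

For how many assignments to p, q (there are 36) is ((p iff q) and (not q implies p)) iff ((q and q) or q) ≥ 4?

23

value 5: 11 assignments (counts)
value 4: 12 assignments (counts)
value 3: 9 assignments
value 2: 2 assignments
value 1: 1 assignment
value 0: 1 assignment
So 23 of the 36 assignments meet the threshold.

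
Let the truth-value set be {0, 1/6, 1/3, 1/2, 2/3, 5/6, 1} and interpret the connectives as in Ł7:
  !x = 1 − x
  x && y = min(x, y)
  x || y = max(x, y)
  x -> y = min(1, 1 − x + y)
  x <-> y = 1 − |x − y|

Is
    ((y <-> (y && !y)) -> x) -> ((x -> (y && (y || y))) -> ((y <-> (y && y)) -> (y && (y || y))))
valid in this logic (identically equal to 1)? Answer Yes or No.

Counterexample: take x = 1/3, y = 5/6.
!y = !5/6 = 1/6
y && !y = 5/6 && 1/6 = 1/6
y <-> (y && !y) = 5/6 <-> 1/6 = 1/3
(y <-> (y && !y)) -> x = 1/3 -> 1/3 = 1
y || y = 5/6 || 5/6 = 5/6
y && (y || y) = 5/6 && 5/6 = 5/6
x -> (y && (y || y)) = 1/3 -> 5/6 = 1
y && y = 5/6 && 5/6 = 5/6
y <-> (y && y) = 5/6 <-> 5/6 = 1
y || y = 5/6 || 5/6 = 5/6
y && (y || y) = 5/6 && 5/6 = 5/6
(y <-> (y && y)) -> (y && (y || y)) = 1 -> 5/6 = 5/6
(x -> (y && (y || y))) -> ((y <-> (y && y)) -> (y && (y || y))) = 1 -> 5/6 = 5/6
((y <-> (y && !y)) -> x) -> ((x -> (y && (y || y))) -> ((y <-> (y && y)) -> (y && (y || y)))) = 1 -> 5/6 = 5/6
This gives 5/6 ≠ 1.

No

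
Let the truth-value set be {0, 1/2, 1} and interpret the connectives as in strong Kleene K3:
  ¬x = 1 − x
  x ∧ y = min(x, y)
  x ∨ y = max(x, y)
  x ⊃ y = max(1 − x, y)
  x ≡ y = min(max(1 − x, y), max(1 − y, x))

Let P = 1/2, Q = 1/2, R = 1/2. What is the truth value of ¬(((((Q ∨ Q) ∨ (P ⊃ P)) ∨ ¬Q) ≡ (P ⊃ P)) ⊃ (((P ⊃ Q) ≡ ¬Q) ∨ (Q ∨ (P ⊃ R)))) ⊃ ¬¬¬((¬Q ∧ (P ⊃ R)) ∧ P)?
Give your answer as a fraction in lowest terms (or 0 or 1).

1/2

Q ∨ Q = 1/2 ∨ 1/2 = 1/2
P ⊃ P = 1/2 ⊃ 1/2 = 1/2
(Q ∨ Q) ∨ (P ⊃ P) = 1/2 ∨ 1/2 = 1/2
¬Q = ¬1/2 = 1/2
((Q ∨ Q) ∨ (P ⊃ P)) ∨ ¬Q = 1/2 ∨ 1/2 = 1/2
P ⊃ P = 1/2 ⊃ 1/2 = 1/2
(((Q ∨ Q) ∨ (P ⊃ P)) ∨ ¬Q) ≡ (P ⊃ P) = 1/2 ≡ 1/2 = 1/2
P ⊃ Q = 1/2 ⊃ 1/2 = 1/2
¬Q = ¬1/2 = 1/2
(P ⊃ Q) ≡ ¬Q = 1/2 ≡ 1/2 = 1/2
P ⊃ R = 1/2 ⊃ 1/2 = 1/2
Q ∨ (P ⊃ R) = 1/2 ∨ 1/2 = 1/2
((P ⊃ Q) ≡ ¬Q) ∨ (Q ∨ (P ⊃ R)) = 1/2 ∨ 1/2 = 1/2
((((Q ∨ Q) ∨ (P ⊃ P)) ∨ ¬Q) ≡ (P ⊃ P)) ⊃ (((P ⊃ Q) ≡ ¬Q) ∨ (Q ∨ (P ⊃ R))) = 1/2 ⊃ 1/2 = 1/2
¬(((((Q ∨ Q) ∨ (P ⊃ P)) ∨ ¬Q) ≡ (P ⊃ P)) ⊃ (((P ⊃ Q) ≡ ¬Q) ∨ (Q ∨ (P ⊃ R)))) = ¬1/2 = 1/2
¬Q = ¬1/2 = 1/2
P ⊃ R = 1/2 ⊃ 1/2 = 1/2
¬Q ∧ (P ⊃ R) = 1/2 ∧ 1/2 = 1/2
(¬Q ∧ (P ⊃ R)) ∧ P = 1/2 ∧ 1/2 = 1/2
¬((¬Q ∧ (P ⊃ R)) ∧ P) = ¬1/2 = 1/2
¬¬((¬Q ∧ (P ⊃ R)) ∧ P) = ¬1/2 = 1/2
¬¬¬((¬Q ∧ (P ⊃ R)) ∧ P) = ¬1/2 = 1/2
¬(((((Q ∨ Q) ∨ (P ⊃ P)) ∨ ¬Q) ≡ (P ⊃ P)) ⊃ (((P ⊃ Q) ≡ ¬Q) ∨ (Q ∨ (P ⊃ R)))) ⊃ ¬¬¬((¬Q ∧ (P ⊃ R)) ∧ P) = 1/2 ⊃ 1/2 = 1/2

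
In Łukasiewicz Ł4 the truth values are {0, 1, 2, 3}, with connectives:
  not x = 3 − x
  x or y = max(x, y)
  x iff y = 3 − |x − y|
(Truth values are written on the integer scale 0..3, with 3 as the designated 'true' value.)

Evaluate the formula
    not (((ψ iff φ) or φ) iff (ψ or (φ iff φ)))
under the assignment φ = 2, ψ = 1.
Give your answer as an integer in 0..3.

ψ iff φ = 1 iff 2 = 2
(ψ iff φ) or φ = 2 or 2 = 2
φ iff φ = 2 iff 2 = 3
ψ or (φ iff φ) = 1 or 3 = 3
((ψ iff φ) or φ) iff (ψ or (φ iff φ)) = 2 iff 3 = 2
not (((ψ iff φ) or φ) iff (ψ or (φ iff φ))) = not 2 = 1

1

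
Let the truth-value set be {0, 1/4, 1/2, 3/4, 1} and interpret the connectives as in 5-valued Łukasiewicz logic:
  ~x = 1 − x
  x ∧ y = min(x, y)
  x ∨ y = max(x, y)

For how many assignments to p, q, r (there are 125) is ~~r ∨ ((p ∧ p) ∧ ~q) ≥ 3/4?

62

value 1: 29 assignments (counts)
value 3/4: 33 assignments (counts)
value 1/2: 31 assignments
value 1/4: 23 assignments
value 0: 9 assignments
So 62 of the 125 assignments meet the threshold.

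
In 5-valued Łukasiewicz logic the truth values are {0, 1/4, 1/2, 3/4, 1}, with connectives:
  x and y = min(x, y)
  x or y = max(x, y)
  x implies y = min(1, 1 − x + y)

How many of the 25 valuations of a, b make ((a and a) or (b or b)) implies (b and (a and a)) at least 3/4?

value 1: 5 assignments (counts)
value 3/4: 8 assignments (counts)
value 1/2: 6 assignments
value 1/4: 4 assignments
value 0: 2 assignments
So 13 of the 25 assignments meet the threshold.

13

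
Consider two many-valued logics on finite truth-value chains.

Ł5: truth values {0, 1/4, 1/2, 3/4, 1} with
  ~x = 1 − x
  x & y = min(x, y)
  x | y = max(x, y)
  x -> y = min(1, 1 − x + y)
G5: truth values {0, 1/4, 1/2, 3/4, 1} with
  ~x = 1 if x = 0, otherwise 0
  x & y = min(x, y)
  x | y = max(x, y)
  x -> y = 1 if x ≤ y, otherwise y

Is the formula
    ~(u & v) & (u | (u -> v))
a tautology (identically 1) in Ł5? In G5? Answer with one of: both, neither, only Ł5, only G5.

neither

In Ł5: at u = 1/4, v = 0 the value is 3/4 — not a tautology.
In G5: at u = 1/4, v = 0 the value is 1/4 — not a tautology.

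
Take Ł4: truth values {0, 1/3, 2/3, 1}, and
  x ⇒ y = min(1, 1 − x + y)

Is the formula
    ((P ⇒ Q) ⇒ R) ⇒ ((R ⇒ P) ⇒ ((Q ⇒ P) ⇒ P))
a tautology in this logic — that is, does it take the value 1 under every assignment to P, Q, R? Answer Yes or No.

Counterexample: take P = 1/3, Q = 0, R = 1/3.
P ⇒ Q = 1/3 ⇒ 0 = 2/3
(P ⇒ Q) ⇒ R = 2/3 ⇒ 1/3 = 2/3
R ⇒ P = 1/3 ⇒ 1/3 = 1
Q ⇒ P = 0 ⇒ 1/3 = 1
(Q ⇒ P) ⇒ P = 1 ⇒ 1/3 = 1/3
(R ⇒ P) ⇒ ((Q ⇒ P) ⇒ P) = 1 ⇒ 1/3 = 1/3
((P ⇒ Q) ⇒ R) ⇒ ((R ⇒ P) ⇒ ((Q ⇒ P) ⇒ P)) = 2/3 ⇒ 1/3 = 2/3
This gives 2/3 ≠ 1.

No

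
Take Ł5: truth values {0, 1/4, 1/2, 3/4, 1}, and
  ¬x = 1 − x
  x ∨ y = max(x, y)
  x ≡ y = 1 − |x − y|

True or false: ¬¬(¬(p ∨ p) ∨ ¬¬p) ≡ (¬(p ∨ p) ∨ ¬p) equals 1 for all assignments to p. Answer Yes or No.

Counterexample: take p = 3/4.
p ∨ p = 3/4 ∨ 3/4 = 3/4
¬(p ∨ p) = ¬3/4 = 1/4
¬p = ¬3/4 = 1/4
¬¬p = ¬1/4 = 3/4
¬(p ∨ p) ∨ ¬¬p = 1/4 ∨ 3/4 = 3/4
¬(¬(p ∨ p) ∨ ¬¬p) = ¬3/4 = 1/4
¬¬(¬(p ∨ p) ∨ ¬¬p) = ¬1/4 = 3/4
p ∨ p = 3/4 ∨ 3/4 = 3/4
¬(p ∨ p) = ¬3/4 = 1/4
¬p = ¬3/4 = 1/4
¬(p ∨ p) ∨ ¬p = 1/4 ∨ 1/4 = 1/4
¬¬(¬(p ∨ p) ∨ ¬¬p) ≡ (¬(p ∨ p) ∨ ¬p) = 3/4 ≡ 1/4 = 1/2
This gives 1/2 ≠ 1.

No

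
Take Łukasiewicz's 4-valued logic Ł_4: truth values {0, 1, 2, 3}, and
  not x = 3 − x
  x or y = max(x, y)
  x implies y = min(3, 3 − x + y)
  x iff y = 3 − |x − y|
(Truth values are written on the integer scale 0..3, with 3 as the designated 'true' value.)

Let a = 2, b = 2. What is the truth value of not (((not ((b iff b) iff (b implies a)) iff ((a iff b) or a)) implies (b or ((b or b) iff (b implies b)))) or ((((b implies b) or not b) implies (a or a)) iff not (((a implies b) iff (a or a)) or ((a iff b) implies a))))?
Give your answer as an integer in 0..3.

0

b iff b = 2 iff 2 = 3
b implies a = 2 implies 2 = 3
(b iff b) iff (b implies a) = 3 iff 3 = 3
not ((b iff b) iff (b implies a)) = not 3 = 0
a iff b = 2 iff 2 = 3
(a iff b) or a = 3 or 2 = 3
not ((b iff b) iff (b implies a)) iff ((a iff b) or a) = 0 iff 3 = 0
b or b = 2 or 2 = 2
b implies b = 2 implies 2 = 3
(b or b) iff (b implies b) = 2 iff 3 = 2
b or ((b or b) iff (b implies b)) = 2 or 2 = 2
(not ((b iff b) iff (b implies a)) iff ((a iff b) or a)) implies (b or ((b or b) iff (b implies b))) = 0 implies 2 = 3
b implies b = 2 implies 2 = 3
not b = not 2 = 1
(b implies b) or not b = 3 or 1 = 3
a or a = 2 or 2 = 2
((b implies b) or not b) implies (a or a) = 3 implies 2 = 2
a implies b = 2 implies 2 = 3
a or a = 2 or 2 = 2
(a implies b) iff (a or a) = 3 iff 2 = 2
a iff b = 2 iff 2 = 3
(a iff b) implies a = 3 implies 2 = 2
((a implies b) iff (a or a)) or ((a iff b) implies a) = 2 or 2 = 2
not (((a implies b) iff (a or a)) or ((a iff b) implies a)) = not 2 = 1
(((b implies b) or not b) implies (a or a)) iff not (((a implies b) iff (a or a)) or ((a iff b) implies a)) = 2 iff 1 = 2
((not ((b iff b) iff (b implies a)) iff ((a iff b) or a)) implies (b or ((b or b) iff (b implies b)))) or ((((b implies b) or not b) implies (a or a)) iff not (((a implies b) iff (a or a)) or ((a iff b) implies a))) = 3 or 2 = 3
not (((not ((b iff b) iff (b implies a)) iff ((a iff b) or a)) implies (b or ((b or b) iff (b implies b)))) or ((((b implies b) or not b) implies (a or a)) iff not (((a implies b) iff (a or a)) or ((a iff b) implies a)))) = not 3 = 0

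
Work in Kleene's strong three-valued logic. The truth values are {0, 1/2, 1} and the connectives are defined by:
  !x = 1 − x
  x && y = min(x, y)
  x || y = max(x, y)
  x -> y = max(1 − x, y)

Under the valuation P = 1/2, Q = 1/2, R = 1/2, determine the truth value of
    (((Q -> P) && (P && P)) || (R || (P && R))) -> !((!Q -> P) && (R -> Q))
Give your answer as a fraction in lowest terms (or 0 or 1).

Q -> P = 1/2 -> 1/2 = 1/2
P && P = 1/2 && 1/2 = 1/2
(Q -> P) && (P && P) = 1/2 && 1/2 = 1/2
P && R = 1/2 && 1/2 = 1/2
R || (P && R) = 1/2 || 1/2 = 1/2
((Q -> P) && (P && P)) || (R || (P && R)) = 1/2 || 1/2 = 1/2
!Q = !1/2 = 1/2
!Q -> P = 1/2 -> 1/2 = 1/2
R -> Q = 1/2 -> 1/2 = 1/2
(!Q -> P) && (R -> Q) = 1/2 && 1/2 = 1/2
!((!Q -> P) && (R -> Q)) = !1/2 = 1/2
(((Q -> P) && (P && P)) || (R || (P && R))) -> !((!Q -> P) && (R -> Q)) = 1/2 -> 1/2 = 1/2

1/2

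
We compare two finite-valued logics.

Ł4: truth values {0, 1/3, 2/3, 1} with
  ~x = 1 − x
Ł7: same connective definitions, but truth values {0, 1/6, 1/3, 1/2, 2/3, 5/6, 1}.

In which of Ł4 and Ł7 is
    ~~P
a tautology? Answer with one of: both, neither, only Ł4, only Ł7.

In Ł4: at P = 0 the value is 0 — not a tautology.
In Ł7: at P = 0 the value is 0 — not a tautology.

neither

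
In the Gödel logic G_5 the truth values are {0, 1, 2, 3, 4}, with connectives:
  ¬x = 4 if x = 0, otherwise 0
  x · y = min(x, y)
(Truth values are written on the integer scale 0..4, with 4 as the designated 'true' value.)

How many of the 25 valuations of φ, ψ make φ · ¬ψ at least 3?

2

value 4: 1 assignment (counts)
value 3: 1 assignment (counts)
value 2: 1 assignment
value 1: 1 assignment
value 0: 21 assignments
So 2 of the 25 assignments meet the threshold.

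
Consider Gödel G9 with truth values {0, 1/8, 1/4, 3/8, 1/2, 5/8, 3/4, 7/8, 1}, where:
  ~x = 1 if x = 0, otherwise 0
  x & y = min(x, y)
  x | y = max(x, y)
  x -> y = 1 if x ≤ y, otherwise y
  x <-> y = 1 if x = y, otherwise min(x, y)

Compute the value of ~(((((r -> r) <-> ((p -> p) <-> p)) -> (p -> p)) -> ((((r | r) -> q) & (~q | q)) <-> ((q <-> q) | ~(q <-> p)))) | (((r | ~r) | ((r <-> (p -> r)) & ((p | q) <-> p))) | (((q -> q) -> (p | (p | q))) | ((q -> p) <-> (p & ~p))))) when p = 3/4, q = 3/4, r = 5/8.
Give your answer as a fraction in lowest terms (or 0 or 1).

r -> r = 5/8 -> 5/8 = 1
p -> p = 3/4 -> 3/4 = 1
(p -> p) <-> p = 1 <-> 3/4 = 3/4
(r -> r) <-> ((p -> p) <-> p) = 1 <-> 3/4 = 3/4
p -> p = 3/4 -> 3/4 = 1
((r -> r) <-> ((p -> p) <-> p)) -> (p -> p) = 3/4 -> 1 = 1
r | r = 5/8 | 5/8 = 5/8
(r | r) -> q = 5/8 -> 3/4 = 1
~q = ~3/4 = 0
~q | q = 0 | 3/4 = 3/4
((r | r) -> q) & (~q | q) = 1 & 3/4 = 3/4
q <-> q = 3/4 <-> 3/4 = 1
q <-> p = 3/4 <-> 3/4 = 1
~(q <-> p) = ~1 = 0
(q <-> q) | ~(q <-> p) = 1 | 0 = 1
(((r | r) -> q) & (~q | q)) <-> ((q <-> q) | ~(q <-> p)) = 3/4 <-> 1 = 3/4
(((r -> r) <-> ((p -> p) <-> p)) -> (p -> p)) -> ((((r | r) -> q) & (~q | q)) <-> ((q <-> q) | ~(q <-> p))) = 1 -> 3/4 = 3/4
~r = ~5/8 = 0
r | ~r = 5/8 | 0 = 5/8
p -> r = 3/4 -> 5/8 = 5/8
r <-> (p -> r) = 5/8 <-> 5/8 = 1
p | q = 3/4 | 3/4 = 3/4
(p | q) <-> p = 3/4 <-> 3/4 = 1
(r <-> (p -> r)) & ((p | q) <-> p) = 1 & 1 = 1
(r | ~r) | ((r <-> (p -> r)) & ((p | q) <-> p)) = 5/8 | 1 = 1
q -> q = 3/4 -> 3/4 = 1
p | q = 3/4 | 3/4 = 3/4
p | (p | q) = 3/4 | 3/4 = 3/4
(q -> q) -> (p | (p | q)) = 1 -> 3/4 = 3/4
q -> p = 3/4 -> 3/4 = 1
~p = ~3/4 = 0
p & ~p = 3/4 & 0 = 0
(q -> p) <-> (p & ~p) = 1 <-> 0 = 0
((q -> q) -> (p | (p | q))) | ((q -> p) <-> (p & ~p)) = 3/4 | 0 = 3/4
((r | ~r) | ((r <-> (p -> r)) & ((p | q) <-> p))) | (((q -> q) -> (p | (p | q))) | ((q -> p) <-> (p & ~p))) = 1 | 3/4 = 1
((((r -> r) <-> ((p -> p) <-> p)) -> (p -> p)) -> ((((r | r) -> q) & (~q | q)) <-> ((q <-> q) | ~(q <-> p)))) | (((r | ~r) | ((r <-> (p -> r)) & ((p | q) <-> p))) | (((q -> q) -> (p | (p | q))) | ((q -> p) <-> (p & ~p)))) = 3/4 | 1 = 1
~(((((r -> r) <-> ((p -> p) <-> p)) -> (p -> p)) -> ((((r | r) -> q) & (~q | q)) <-> ((q <-> q) | ~(q <-> p)))) | (((r | ~r) | ((r <-> (p -> r)) & ((p | q) <-> p))) | (((q -> q) -> (p | (p | q))) | ((q -> p) <-> (p & ~p))))) = ~1 = 0

0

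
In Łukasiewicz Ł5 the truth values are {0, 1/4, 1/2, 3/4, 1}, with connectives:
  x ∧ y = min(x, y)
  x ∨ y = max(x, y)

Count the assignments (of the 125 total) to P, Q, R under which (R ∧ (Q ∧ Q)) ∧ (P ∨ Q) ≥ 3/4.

value 1: 5 assignments (counts)
value 3/4: 15 assignments (counts)
value 1/2: 25 assignments
value 1/4: 35 assignments
value 0: 45 assignments
So 20 of the 125 assignments meet the threshold.

20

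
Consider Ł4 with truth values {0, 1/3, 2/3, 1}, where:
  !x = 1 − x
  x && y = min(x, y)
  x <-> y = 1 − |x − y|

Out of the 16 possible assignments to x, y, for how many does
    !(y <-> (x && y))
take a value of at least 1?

1

x = 0, y = 0 ↦ 0  <
x = 0, y = 1/3 ↦ 1/3  <
x = 0, y = 2/3 ↦ 2/3  <
x = 0, y = 1 ↦ 1  ≥
x = 1/3, y = 0 ↦ 0  <
x = 1/3, y = 1/3 ↦ 0  <
x = 1/3, y = 2/3 ↦ 1/3  <
x = 1/3, y = 1 ↦ 2/3  <
x = 2/3, y = 0 ↦ 0  <
x = 2/3, y = 1/3 ↦ 0  <
x = 2/3, y = 2/3 ↦ 0  <
x = 2/3, y = 1 ↦ 1/3  <
x = 1, y = 0 ↦ 0  <
x = 1, y = 1/3 ↦ 0  <
x = 1, y = 2/3 ↦ 0  <
x = 1, y = 1 ↦ 0  <
So 1 of the 16 assignments meets the threshold.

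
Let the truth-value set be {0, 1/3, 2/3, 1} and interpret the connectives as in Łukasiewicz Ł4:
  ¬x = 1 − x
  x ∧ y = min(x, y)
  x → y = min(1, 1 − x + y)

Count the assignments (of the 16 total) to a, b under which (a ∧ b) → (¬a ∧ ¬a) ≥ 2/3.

14

a = 0, b = 0 ↦ 1  ≥
a = 0, b = 1/3 ↦ 1  ≥
a = 0, b = 2/3 ↦ 1  ≥
a = 0, b = 1 ↦ 1  ≥
a = 1/3, b = 0 ↦ 1  ≥
a = 1/3, b = 1/3 ↦ 1  ≥
a = 1/3, b = 2/3 ↦ 1  ≥
a = 1/3, b = 1 ↦ 1  ≥
a = 2/3, b = 0 ↦ 1  ≥
a = 2/3, b = 1/3 ↦ 1  ≥
a = 2/3, b = 2/3 ↦ 2/3  ≥
a = 2/3, b = 1 ↦ 2/3  ≥
a = 1, b = 0 ↦ 1  ≥
a = 1, b = 1/3 ↦ 2/3  ≥
a = 1, b = 2/3 ↦ 1/3  <
a = 1, b = 1 ↦ 0  <
So 14 of the 16 assignments meet the threshold.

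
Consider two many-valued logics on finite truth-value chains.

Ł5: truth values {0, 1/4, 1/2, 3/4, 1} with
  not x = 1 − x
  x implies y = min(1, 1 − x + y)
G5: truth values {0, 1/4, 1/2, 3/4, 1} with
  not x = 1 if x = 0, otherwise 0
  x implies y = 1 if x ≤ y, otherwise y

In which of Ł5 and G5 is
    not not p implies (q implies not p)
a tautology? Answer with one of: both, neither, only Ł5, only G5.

In Ł5: at p = 3/4, q = 3/4 the value is 3/4 — not a tautology.
In G5: at p = 1/4, q = 1/4 the value is 0 — not a tautology.

neither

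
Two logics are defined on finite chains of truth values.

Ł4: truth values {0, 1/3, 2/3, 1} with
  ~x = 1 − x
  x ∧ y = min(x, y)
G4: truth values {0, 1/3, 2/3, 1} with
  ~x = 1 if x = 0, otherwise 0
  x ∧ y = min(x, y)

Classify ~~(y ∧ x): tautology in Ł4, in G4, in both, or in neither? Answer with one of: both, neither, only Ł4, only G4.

In Ł4: at x = 0, y = 0 the value is 0 — not a tautology.
In G4: at x = 0, y = 0 the value is 0 — not a tautology.

neither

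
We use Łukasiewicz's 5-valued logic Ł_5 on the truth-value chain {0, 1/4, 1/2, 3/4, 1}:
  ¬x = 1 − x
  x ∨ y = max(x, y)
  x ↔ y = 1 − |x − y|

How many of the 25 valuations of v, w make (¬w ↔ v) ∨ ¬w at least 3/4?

18

value 1: 9 assignments (counts)
value 3/4: 9 assignments (counts)
value 1/2: 4 assignments
value 1/4: 2 assignments
value 0: 1 assignment
So 18 of the 25 assignments meet the threshold.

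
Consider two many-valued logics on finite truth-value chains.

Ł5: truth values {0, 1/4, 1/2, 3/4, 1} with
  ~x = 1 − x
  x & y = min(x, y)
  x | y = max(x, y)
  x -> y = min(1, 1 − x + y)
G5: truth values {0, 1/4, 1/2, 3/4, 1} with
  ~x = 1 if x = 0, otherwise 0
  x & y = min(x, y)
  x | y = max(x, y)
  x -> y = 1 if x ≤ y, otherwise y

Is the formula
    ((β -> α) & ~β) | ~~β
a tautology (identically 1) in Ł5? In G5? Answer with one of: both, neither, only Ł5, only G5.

In Ł5: at α = 0, β = 1/4 the value is 3/4 — not a tautology.
In G5: every assignment gives 1 — tautology.

only G5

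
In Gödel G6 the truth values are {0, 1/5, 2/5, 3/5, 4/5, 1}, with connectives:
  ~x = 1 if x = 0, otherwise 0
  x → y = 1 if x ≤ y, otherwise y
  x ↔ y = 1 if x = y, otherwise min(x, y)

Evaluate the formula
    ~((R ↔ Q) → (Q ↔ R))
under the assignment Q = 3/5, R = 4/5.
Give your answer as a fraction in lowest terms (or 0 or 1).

0

R ↔ Q = 4/5 ↔ 3/5 = 3/5
Q ↔ R = 3/5 ↔ 4/5 = 3/5
(R ↔ Q) → (Q ↔ R) = 3/5 → 3/5 = 1
~((R ↔ Q) → (Q ↔ R)) = ~1 = 0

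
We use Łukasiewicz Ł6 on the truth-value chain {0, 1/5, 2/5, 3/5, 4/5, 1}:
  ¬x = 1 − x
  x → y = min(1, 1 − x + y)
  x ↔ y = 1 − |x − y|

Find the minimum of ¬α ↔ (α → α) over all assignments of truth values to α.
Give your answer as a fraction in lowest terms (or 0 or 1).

Take α = 1:
¬α = ¬1 = 0
α → α = 1 → 1 = 1
¬α ↔ (α → α) = 0 ↔ 1 = 0
No assignment yields a value below 0, so this is the minimum.

0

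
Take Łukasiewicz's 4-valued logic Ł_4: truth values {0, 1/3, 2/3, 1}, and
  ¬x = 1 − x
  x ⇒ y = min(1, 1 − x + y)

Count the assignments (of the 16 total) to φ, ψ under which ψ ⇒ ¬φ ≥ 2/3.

13

φ = 0, ψ = 0 ↦ 1  ≥
φ = 0, ψ = 1/3 ↦ 1  ≥
φ = 0, ψ = 2/3 ↦ 1  ≥
φ = 0, ψ = 1 ↦ 1  ≥
φ = 1/3, ψ = 0 ↦ 1  ≥
φ = 1/3, ψ = 1/3 ↦ 1  ≥
φ = 1/3, ψ = 2/3 ↦ 1  ≥
φ = 1/3, ψ = 1 ↦ 2/3  ≥
φ = 2/3, ψ = 0 ↦ 1  ≥
φ = 2/3, ψ = 1/3 ↦ 1  ≥
φ = 2/3, ψ = 2/3 ↦ 2/3  ≥
φ = 2/3, ψ = 1 ↦ 1/3  <
φ = 1, ψ = 0 ↦ 1  ≥
φ = 1, ψ = 1/3 ↦ 2/3  ≥
φ = 1, ψ = 2/3 ↦ 1/3  <
φ = 1, ψ = 1 ↦ 0  <
So 13 of the 16 assignments meet the threshold.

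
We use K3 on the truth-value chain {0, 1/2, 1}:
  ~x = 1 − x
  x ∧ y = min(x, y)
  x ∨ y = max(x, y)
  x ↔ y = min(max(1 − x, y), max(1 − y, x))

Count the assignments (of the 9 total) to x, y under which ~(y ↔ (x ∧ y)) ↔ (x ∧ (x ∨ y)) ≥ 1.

1

x = 0, y = 0 ↦ 1  ≥
x = 0, y = 1/2 ↦ 1/2  <
x = 0, y = 1 ↦ 0  <
x = 1/2, y = 0 ↦ 1/2  <
x = 1/2, y = 1/2 ↦ 1/2  <
x = 1/2, y = 1 ↦ 1/2  <
x = 1, y = 0 ↦ 0  <
x = 1, y = 1/2 ↦ 1/2  <
x = 1, y = 1 ↦ 0  <
So 1 of the 9 assignments meets the threshold.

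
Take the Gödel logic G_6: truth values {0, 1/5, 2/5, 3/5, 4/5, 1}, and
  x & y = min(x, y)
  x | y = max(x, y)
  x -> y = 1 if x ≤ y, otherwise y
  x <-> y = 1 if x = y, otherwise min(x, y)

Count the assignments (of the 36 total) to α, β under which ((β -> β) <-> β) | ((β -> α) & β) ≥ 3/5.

value 1: 6 assignments (counts)
value 4/5: 6 assignments (counts)
value 3/5: 6 assignments (counts)
value 2/5: 6 assignments
value 1/5: 6 assignments
value 0: 6 assignments
So 18 of the 36 assignments meet the threshold.

18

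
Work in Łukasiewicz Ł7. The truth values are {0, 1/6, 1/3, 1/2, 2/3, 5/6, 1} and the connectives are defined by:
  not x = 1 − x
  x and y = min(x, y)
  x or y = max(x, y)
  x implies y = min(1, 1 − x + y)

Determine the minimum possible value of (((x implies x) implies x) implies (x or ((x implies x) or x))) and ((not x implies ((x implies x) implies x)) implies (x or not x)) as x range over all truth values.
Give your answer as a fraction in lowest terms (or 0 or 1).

1/2

Take x = 1/2:
x implies x = 1/2 implies 1/2 = 1
(x implies x) implies x = 1 implies 1/2 = 1/2
x implies x = 1/2 implies 1/2 = 1
(x implies x) or x = 1 or 1/2 = 1
x or ((x implies x) or x) = 1/2 or 1 = 1
((x implies x) implies x) implies (x or ((x implies x) or x)) = 1/2 implies 1 = 1
not x = not 1/2 = 1/2
x implies x = 1/2 implies 1/2 = 1
(x implies x) implies x = 1 implies 1/2 = 1/2
not x implies ((x implies x) implies x) = 1/2 implies 1/2 = 1
not x = not 1/2 = 1/2
x or not x = 1/2 or 1/2 = 1/2
(not x implies ((x implies x) implies x)) implies (x or not x) = 1 implies 1/2 = 1/2
(((x implies x) implies x) implies (x or ((x implies x) or x))) and ((not x implies ((x implies x) implies x)) implies (x or not x)) = 1 and 1/2 = 1/2
No assignment yields a value below 1/2, so this is the minimum.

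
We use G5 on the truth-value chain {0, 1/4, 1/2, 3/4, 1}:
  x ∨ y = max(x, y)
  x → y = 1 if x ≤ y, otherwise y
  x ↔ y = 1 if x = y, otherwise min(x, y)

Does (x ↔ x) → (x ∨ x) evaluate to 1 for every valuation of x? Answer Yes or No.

No

Counterexample: take x = 0.
x ↔ x = 0 ↔ 0 = 1
x ∨ x = 0 ∨ 0 = 0
(x ↔ x) → (x ∨ x) = 1 → 0 = 0
This gives 0 ≠ 1.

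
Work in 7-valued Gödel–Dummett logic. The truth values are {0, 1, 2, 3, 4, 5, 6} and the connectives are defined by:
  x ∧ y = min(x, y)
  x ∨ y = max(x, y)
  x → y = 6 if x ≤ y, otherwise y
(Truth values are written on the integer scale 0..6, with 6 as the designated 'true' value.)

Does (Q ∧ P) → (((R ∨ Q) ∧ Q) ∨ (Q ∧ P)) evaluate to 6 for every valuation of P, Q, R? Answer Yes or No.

Yes

At P = 1, Q = 1, R = 3, for instance:
Q ∧ P = 1 ∧ 1 = 1
R ∨ Q = 3 ∨ 1 = 3
(R ∨ Q) ∧ Q = 3 ∧ 1 = 1
((R ∨ Q) ∧ Q) ∨ (Q ∧ P) = 1 ∨ 1 = 1
(Q ∧ P) → (((R ∨ Q) ∧ Q) ∨ (Q ∧ P)) = 1 → 1 = 6
and checking the remaining 342 assignments likewise gives ≥ 6 in every case.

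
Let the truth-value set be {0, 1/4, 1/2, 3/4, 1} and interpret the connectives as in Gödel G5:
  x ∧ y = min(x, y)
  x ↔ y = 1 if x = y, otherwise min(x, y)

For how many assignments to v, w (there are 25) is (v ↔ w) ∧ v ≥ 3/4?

value 1: 1 assignment (counts)
value 3/4: 3 assignments (counts)
value 1/2: 5 assignments
value 1/4: 7 assignments
value 0: 9 assignments
So 4 of the 25 assignments meet the threshold.

4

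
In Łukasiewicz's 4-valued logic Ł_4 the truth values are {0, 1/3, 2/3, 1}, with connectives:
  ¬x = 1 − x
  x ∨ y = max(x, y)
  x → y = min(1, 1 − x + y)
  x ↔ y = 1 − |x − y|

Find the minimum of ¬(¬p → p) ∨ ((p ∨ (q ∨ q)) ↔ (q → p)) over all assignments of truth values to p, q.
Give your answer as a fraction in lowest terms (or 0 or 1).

Take p = 1/3, q = 0:
¬p = ¬1/3 = 2/3
¬p → p = 2/3 → 1/3 = 2/3
¬(¬p → p) = ¬2/3 = 1/3
q ∨ q = 0 ∨ 0 = 0
p ∨ (q ∨ q) = 1/3 ∨ 0 = 1/3
q → p = 0 → 1/3 = 1
(p ∨ (q ∨ q)) ↔ (q → p) = 1/3 ↔ 1 = 1/3
¬(¬p → p) ∨ ((p ∨ (q ∨ q)) ↔ (q → p)) = 1/3 ∨ 1/3 = 1/3
No assignment yields a value below 1/3, so this is the minimum.

1/3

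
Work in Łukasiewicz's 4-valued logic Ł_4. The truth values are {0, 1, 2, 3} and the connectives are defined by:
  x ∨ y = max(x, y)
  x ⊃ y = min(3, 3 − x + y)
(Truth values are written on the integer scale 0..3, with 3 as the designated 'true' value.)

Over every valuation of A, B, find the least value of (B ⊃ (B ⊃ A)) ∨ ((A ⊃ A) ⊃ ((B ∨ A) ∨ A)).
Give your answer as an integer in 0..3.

Take A = 0, B = 2:
B ⊃ A = 2 ⊃ 0 = 1
B ⊃ (B ⊃ A) = 2 ⊃ 1 = 2
A ⊃ A = 0 ⊃ 0 = 3
B ∨ A = 2 ∨ 0 = 2
(B ∨ A) ∨ A = 2 ∨ 0 = 2
(A ⊃ A) ⊃ ((B ∨ A) ∨ A) = 3 ⊃ 2 = 2
(B ⊃ (B ⊃ A)) ∨ ((A ⊃ A) ⊃ ((B ∨ A) ∨ A)) = 2 ∨ 2 = 2
No assignment yields a value below 2, so this is the minimum.

2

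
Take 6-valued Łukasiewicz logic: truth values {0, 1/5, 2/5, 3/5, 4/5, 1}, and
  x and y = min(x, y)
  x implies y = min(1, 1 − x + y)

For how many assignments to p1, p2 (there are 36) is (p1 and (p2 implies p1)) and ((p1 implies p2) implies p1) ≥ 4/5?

12

value 1: 6 assignments (counts)
value 4/5: 6 assignments (counts)
value 3/5: 6 assignments
value 2/5: 6 assignments
value 1/5: 6 assignments
value 0: 6 assignments
So 12 of the 36 assignments meet the threshold.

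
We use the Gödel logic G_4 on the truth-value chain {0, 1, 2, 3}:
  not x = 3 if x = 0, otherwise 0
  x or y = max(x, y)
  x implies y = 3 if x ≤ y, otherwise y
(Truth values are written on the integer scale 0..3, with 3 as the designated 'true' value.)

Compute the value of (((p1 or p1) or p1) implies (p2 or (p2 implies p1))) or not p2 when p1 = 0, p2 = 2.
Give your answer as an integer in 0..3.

3

p1 or p1 = 0 or 0 = 0
(p1 or p1) or p1 = 0 or 0 = 0
p2 implies p1 = 2 implies 0 = 0
p2 or (p2 implies p1) = 2 or 0 = 2
((p1 or p1) or p1) implies (p2 or (p2 implies p1)) = 0 implies 2 = 3
not p2 = not 2 = 0
(((p1 or p1) or p1) implies (p2 or (p2 implies p1))) or not p2 = 3 or 0 = 3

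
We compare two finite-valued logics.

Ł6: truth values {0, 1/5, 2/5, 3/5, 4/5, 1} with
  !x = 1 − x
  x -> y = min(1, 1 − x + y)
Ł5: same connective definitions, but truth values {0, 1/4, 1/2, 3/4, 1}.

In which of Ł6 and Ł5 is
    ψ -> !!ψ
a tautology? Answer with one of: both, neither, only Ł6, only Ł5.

In Ł6: every assignment gives 1 — tautology.
In Ł5: every assignment gives 1 — tautology.

both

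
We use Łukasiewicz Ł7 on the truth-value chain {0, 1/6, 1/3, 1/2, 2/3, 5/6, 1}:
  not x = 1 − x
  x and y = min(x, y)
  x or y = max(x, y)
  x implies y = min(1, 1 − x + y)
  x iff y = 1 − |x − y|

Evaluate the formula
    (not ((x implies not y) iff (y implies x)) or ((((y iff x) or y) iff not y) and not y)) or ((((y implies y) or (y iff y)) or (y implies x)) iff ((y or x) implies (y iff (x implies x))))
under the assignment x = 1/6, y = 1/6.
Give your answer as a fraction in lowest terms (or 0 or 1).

1

not y = not 1/6 = 5/6
x implies not y = 1/6 implies 5/6 = 1
y implies x = 1/6 implies 1/6 = 1
(x implies not y) iff (y implies x) = 1 iff 1 = 1
not ((x implies not y) iff (y implies x)) = not 1 = 0
y iff x = 1/6 iff 1/6 = 1
(y iff x) or y = 1 or 1/6 = 1
not y = not 1/6 = 5/6
((y iff x) or y) iff not y = 1 iff 5/6 = 5/6
not y = not 1/6 = 5/6
(((y iff x) or y) iff not y) and not y = 5/6 and 5/6 = 5/6
not ((x implies not y) iff (y implies x)) or ((((y iff x) or y) iff not y) and not y) = 0 or 5/6 = 5/6
y implies y = 1/6 implies 1/6 = 1
y iff y = 1/6 iff 1/6 = 1
(y implies y) or (y iff y) = 1 or 1 = 1
y implies x = 1/6 implies 1/6 = 1
((y implies y) or (y iff y)) or (y implies x) = 1 or 1 = 1
y or x = 1/6 or 1/6 = 1/6
x implies x = 1/6 implies 1/6 = 1
y iff (x implies x) = 1/6 iff 1 = 1/6
(y or x) implies (y iff (x implies x)) = 1/6 implies 1/6 = 1
(((y implies y) or (y iff y)) or (y implies x)) iff ((y or x) implies (y iff (x implies x))) = 1 iff 1 = 1
(not ((x implies not y) iff (y implies x)) or ((((y iff x) or y) iff not y) and not y)) or ((((y implies y) or (y iff y)) or (y implies x)) iff ((y or x) implies (y iff (x implies x)))) = 5/6 or 1 = 1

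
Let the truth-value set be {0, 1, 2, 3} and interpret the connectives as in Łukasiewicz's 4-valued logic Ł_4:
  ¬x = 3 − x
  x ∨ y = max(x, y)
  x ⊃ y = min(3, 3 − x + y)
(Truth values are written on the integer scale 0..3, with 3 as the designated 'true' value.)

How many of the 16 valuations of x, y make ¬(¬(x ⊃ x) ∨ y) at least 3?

x = 0, y = 0 ↦ 3  ≥
x = 0, y = 1 ↦ 2  <
x = 0, y = 2 ↦ 1  <
x = 0, y = 3 ↦ 0  <
x = 1, y = 0 ↦ 3  ≥
x = 1, y = 1 ↦ 2  <
x = 1, y = 2 ↦ 1  <
x = 1, y = 3 ↦ 0  <
x = 2, y = 0 ↦ 3  ≥
x = 2, y = 1 ↦ 2  <
x = 2, y = 2 ↦ 1  <
x = 2, y = 3 ↦ 0  <
x = 3, y = 0 ↦ 3  ≥
x = 3, y = 1 ↦ 2  <
x = 3, y = 2 ↦ 1  <
x = 3, y = 3 ↦ 0  <
So 4 of the 16 assignments meet the threshold.

4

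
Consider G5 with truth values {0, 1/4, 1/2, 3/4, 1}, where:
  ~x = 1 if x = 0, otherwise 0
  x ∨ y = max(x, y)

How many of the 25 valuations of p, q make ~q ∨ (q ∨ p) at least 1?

13

value 1: 13 assignments (counts)
value 3/4: 6 assignments
value 1/2: 4 assignments
value 1/4: 2 assignments
So 13 of the 25 assignments meet the threshold.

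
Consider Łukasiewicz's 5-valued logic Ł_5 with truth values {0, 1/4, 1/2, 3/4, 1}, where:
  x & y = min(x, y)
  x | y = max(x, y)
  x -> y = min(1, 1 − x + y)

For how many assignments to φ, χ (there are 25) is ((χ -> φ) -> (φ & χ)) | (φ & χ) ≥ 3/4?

value 1: 5 assignments (counts)
value 3/4: 5 assignments (counts)
value 1/2: 5 assignments
value 1/4: 5 assignments
value 0: 5 assignments
So 10 of the 25 assignments meet the threshold.

10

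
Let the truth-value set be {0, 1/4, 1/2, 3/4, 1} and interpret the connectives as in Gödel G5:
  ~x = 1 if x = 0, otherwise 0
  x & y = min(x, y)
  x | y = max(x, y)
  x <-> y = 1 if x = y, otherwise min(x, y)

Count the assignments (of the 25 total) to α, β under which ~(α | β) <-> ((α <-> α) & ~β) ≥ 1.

value 1: 21 assignments (counts)
value 0: 4 assignments
So 21 of the 25 assignments meet the threshold.

21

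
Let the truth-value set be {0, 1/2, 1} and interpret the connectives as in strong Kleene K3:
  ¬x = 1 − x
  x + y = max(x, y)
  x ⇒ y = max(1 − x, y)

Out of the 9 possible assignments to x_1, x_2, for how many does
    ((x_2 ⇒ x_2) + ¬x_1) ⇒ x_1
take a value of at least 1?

3

x_1 = 0, x_2 = 0 ↦ 0  <
x_1 = 0, x_2 = 1/2 ↦ 0  <
x_1 = 0, x_2 = 1 ↦ 0  <
x_1 = 1/2, x_2 = 0 ↦ 1/2  <
x_1 = 1/2, x_2 = 1/2 ↦ 1/2  <
x_1 = 1/2, x_2 = 1 ↦ 1/2  <
x_1 = 1, x_2 = 0 ↦ 1  ≥
x_1 = 1, x_2 = 1/2 ↦ 1  ≥
x_1 = 1, x_2 = 1 ↦ 1  ≥
So 3 of the 9 assignments meet the threshold.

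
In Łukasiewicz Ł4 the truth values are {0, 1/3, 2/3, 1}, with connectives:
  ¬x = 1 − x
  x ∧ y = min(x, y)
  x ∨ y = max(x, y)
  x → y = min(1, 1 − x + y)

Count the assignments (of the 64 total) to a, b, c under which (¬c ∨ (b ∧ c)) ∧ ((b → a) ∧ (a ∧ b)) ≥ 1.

value 1: 2 assignments (counts)
value 2/3: 14 assignments
value 1/3: 20 assignments
value 0: 28 assignments
So 2 of the 64 assignments meet the threshold.

2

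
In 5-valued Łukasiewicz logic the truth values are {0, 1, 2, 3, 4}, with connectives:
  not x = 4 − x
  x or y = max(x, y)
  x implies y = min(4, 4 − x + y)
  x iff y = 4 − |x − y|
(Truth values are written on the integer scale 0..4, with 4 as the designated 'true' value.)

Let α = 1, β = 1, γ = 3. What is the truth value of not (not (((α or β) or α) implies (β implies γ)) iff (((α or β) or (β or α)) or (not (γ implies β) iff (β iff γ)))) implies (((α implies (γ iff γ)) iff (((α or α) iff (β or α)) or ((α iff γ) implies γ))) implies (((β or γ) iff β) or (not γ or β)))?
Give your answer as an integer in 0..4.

α or β = 1 or 1 = 1
(α or β) or α = 1 or 1 = 1
β implies γ = 1 implies 3 = 4
((α or β) or α) implies (β implies γ) = 1 implies 4 = 4
not (((α or β) or α) implies (β implies γ)) = not 4 = 0
α or β = 1 or 1 = 1
β or α = 1 or 1 = 1
(α or β) or (β or α) = 1 or 1 = 1
γ implies β = 3 implies 1 = 2
not (γ implies β) = not 2 = 2
β iff γ = 1 iff 3 = 2
not (γ implies β) iff (β iff γ) = 2 iff 2 = 4
((α or β) or (β or α)) or (not (γ implies β) iff (β iff γ)) = 1 or 4 = 4
not (((α or β) or α) implies (β implies γ)) iff (((α or β) or (β or α)) or (not (γ implies β) iff (β iff γ))) = 0 iff 4 = 0
not (not (((α or β) or α) implies (β implies γ)) iff (((α or β) or (β or α)) or (not (γ implies β) iff (β iff γ)))) = not 0 = 4
γ iff γ = 3 iff 3 = 4
α implies (γ iff γ) = 1 implies 4 = 4
α or α = 1 or 1 = 1
β or α = 1 or 1 = 1
(α or α) iff (β or α) = 1 iff 1 = 4
α iff γ = 1 iff 3 = 2
(α iff γ) implies γ = 2 implies 3 = 4
((α or α) iff (β or α)) or ((α iff γ) implies γ) = 4 or 4 = 4
(α implies (γ iff γ)) iff (((α or α) iff (β or α)) or ((α iff γ) implies γ)) = 4 iff 4 = 4
β or γ = 1 or 3 = 3
(β or γ) iff β = 3 iff 1 = 2
not γ = not 3 = 1
not γ or β = 1 or 1 = 1
((β or γ) iff β) or (not γ or β) = 2 or 1 = 2
((α implies (γ iff γ)) iff (((α or α) iff (β or α)) or ((α iff γ) implies γ))) implies (((β or γ) iff β) or (not γ or β)) = 4 implies 2 = 2
not (not (((α or β) or α) implies (β implies γ)) iff (((α or β) or (β or α)) or (not (γ implies β) iff (β iff γ)))) implies (((α implies (γ iff γ)) iff (((α or α) iff (β or α)) or ((α iff γ) implies γ))) implies (((β or γ) iff β) or (not γ or β))) = 4 implies 2 = 2

2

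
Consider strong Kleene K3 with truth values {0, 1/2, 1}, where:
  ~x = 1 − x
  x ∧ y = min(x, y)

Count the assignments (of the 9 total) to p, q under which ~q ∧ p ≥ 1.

1

p = 0, q = 0 ↦ 0  <
p = 0, q = 1/2 ↦ 0  <
p = 0, q = 1 ↦ 0  <
p = 1/2, q = 0 ↦ 1/2  <
p = 1/2, q = 1/2 ↦ 1/2  <
p = 1/2, q = 1 ↦ 0  <
p = 1, q = 0 ↦ 1  ≥
p = 1, q = 1/2 ↦ 1/2  <
p = 1, q = 1 ↦ 0  <
So 1 of the 9 assignments meets the threshold.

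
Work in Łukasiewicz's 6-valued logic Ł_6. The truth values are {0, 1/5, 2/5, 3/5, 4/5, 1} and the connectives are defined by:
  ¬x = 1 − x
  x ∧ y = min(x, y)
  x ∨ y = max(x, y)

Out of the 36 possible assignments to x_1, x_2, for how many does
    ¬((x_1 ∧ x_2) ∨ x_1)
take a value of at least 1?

6

value 1: 6 assignments (counts)
value 4/5: 6 assignments
value 3/5: 6 assignments
value 2/5: 6 assignments
value 1/5: 6 assignments
value 0: 6 assignments
So 6 of the 36 assignments meet the threshold.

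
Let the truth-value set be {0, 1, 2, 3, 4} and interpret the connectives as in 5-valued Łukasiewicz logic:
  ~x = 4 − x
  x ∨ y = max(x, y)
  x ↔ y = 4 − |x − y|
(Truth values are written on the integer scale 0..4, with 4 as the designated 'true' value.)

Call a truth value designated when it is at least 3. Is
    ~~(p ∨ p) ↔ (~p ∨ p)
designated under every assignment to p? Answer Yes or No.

Counterexample: take p = 0.
p ∨ p = 0 ∨ 0 = 0
~(p ∨ p) = ~0 = 4
~~(p ∨ p) = ~4 = 0
~p = ~0 = 4
~p ∨ p = 4 ∨ 0 = 4
~~(p ∨ p) ↔ (~p ∨ p) = 0 ↔ 4 = 0
This gives 0, which is below 3.

No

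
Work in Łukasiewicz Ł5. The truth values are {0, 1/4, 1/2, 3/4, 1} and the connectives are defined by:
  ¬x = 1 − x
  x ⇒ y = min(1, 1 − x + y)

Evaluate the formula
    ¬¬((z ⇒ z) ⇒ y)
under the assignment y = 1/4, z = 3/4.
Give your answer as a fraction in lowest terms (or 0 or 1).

z ⇒ z = 3/4 ⇒ 3/4 = 1
(z ⇒ z) ⇒ y = 1 ⇒ 1/4 = 1/4
¬((z ⇒ z) ⇒ y) = ¬1/4 = 3/4
¬¬((z ⇒ z) ⇒ y) = ¬3/4 = 1/4

1/4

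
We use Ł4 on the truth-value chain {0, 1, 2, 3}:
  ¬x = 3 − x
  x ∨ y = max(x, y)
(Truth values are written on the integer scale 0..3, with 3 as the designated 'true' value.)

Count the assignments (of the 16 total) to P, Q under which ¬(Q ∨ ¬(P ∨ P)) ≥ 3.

P = 0, Q = 0 ↦ 0  <
P = 0, Q = 1 ↦ 0  <
P = 0, Q = 2 ↦ 0  <
P = 0, Q = 3 ↦ 0  <
P = 1, Q = 0 ↦ 1  <
P = 1, Q = 1 ↦ 1  <
P = 1, Q = 2 ↦ 1  <
P = 1, Q = 3 ↦ 0  <
P = 2, Q = 0 ↦ 2  <
P = 2, Q = 1 ↦ 2  <
P = 2, Q = 2 ↦ 1  <
P = 2, Q = 3 ↦ 0  <
P = 3, Q = 0 ↦ 3  ≥
P = 3, Q = 1 ↦ 2  <
P = 3, Q = 2 ↦ 1  <
P = 3, Q = 3 ↦ 0  <
So 1 of the 16 assignments meets the threshold.

1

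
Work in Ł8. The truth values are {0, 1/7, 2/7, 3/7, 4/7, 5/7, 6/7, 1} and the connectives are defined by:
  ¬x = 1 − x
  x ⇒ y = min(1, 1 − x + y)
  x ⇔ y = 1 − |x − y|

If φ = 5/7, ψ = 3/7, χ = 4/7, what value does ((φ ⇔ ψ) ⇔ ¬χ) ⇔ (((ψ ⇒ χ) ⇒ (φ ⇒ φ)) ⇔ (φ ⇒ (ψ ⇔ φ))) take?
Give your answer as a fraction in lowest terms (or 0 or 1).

φ ⇔ ψ = 5/7 ⇔ 3/7 = 5/7
¬χ = ¬4/7 = 3/7
(φ ⇔ ψ) ⇔ ¬χ = 5/7 ⇔ 3/7 = 5/7
ψ ⇒ χ = 3/7 ⇒ 4/7 = 1
φ ⇒ φ = 5/7 ⇒ 5/7 = 1
(ψ ⇒ χ) ⇒ (φ ⇒ φ) = 1 ⇒ 1 = 1
ψ ⇔ φ = 3/7 ⇔ 5/7 = 5/7
φ ⇒ (ψ ⇔ φ) = 5/7 ⇒ 5/7 = 1
((ψ ⇒ χ) ⇒ (φ ⇒ φ)) ⇔ (φ ⇒ (ψ ⇔ φ)) = 1 ⇔ 1 = 1
((φ ⇔ ψ) ⇔ ¬χ) ⇔ (((ψ ⇒ χ) ⇒ (φ ⇒ φ)) ⇔ (φ ⇒ (ψ ⇔ φ))) = 5/7 ⇔ 1 = 5/7

5/7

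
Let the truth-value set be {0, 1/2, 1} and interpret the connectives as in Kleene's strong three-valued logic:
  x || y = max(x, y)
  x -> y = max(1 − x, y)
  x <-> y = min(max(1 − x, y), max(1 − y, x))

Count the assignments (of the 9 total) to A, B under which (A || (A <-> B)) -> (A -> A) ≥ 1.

6

A = 0, B = 0 ↦ 1  ≥
A = 0, B = 1/2 ↦ 1  ≥
A = 0, B = 1 ↦ 1  ≥
A = 1/2, B = 0 ↦ 1/2  <
A = 1/2, B = 1/2 ↦ 1/2  <
A = 1/2, B = 1 ↦ 1/2  <
A = 1, B = 0 ↦ 1  ≥
A = 1, B = 1/2 ↦ 1  ≥
A = 1, B = 1 ↦ 1  ≥
So 6 of the 9 assignments meet the threshold.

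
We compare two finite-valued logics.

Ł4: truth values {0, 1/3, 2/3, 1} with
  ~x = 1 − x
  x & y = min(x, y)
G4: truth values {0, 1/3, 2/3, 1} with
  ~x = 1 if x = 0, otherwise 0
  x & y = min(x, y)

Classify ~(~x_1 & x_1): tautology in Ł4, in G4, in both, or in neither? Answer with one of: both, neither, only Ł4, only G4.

In Ł4: at x_1 = 1/3 the value is 2/3 — not a tautology.
In G4: every assignment gives 1 — tautology.

only G4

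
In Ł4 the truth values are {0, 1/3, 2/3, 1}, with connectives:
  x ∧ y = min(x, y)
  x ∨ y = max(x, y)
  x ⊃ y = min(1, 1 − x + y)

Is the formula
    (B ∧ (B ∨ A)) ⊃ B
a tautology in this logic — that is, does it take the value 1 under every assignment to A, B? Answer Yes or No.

Yes

A = 0, B = 0 ↦ 1
A = 0, B = 1/3 ↦ 1
A = 0, B = 2/3 ↦ 1
A = 0, B = 1 ↦ 1
A = 1/3, B = 0 ↦ 1
A = 1/3, B = 1/3 ↦ 1
A = 1/3, B = 2/3 ↦ 1
A = 1/3, B = 1 ↦ 1
A = 2/3, B = 0 ↦ 1
A = 2/3, B = 1/3 ↦ 1
A = 2/3, B = 2/3 ↦ 1
A = 2/3, B = 1 ↦ 1
A = 1, B = 0 ↦ 1
A = 1, B = 1/3 ↦ 1
A = 1, B = 2/3 ↦ 1
A = 1, B = 1 ↦ 1
Every assignment gives a value ≥ 1.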